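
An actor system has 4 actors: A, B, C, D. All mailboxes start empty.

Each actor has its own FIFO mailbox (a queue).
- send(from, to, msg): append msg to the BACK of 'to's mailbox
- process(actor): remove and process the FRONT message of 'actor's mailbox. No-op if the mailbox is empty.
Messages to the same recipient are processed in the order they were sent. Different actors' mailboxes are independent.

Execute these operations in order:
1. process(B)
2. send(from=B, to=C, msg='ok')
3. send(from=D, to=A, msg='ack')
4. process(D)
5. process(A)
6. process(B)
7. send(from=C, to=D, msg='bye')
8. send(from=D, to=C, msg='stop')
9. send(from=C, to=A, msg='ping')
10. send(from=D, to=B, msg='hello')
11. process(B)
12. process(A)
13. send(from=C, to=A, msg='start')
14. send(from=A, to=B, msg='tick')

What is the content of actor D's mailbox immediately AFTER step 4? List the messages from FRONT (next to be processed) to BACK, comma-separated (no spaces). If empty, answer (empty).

After 1 (process(B)): A:[] B:[] C:[] D:[]
After 2 (send(from=B, to=C, msg='ok')): A:[] B:[] C:[ok] D:[]
After 3 (send(from=D, to=A, msg='ack')): A:[ack] B:[] C:[ok] D:[]
After 4 (process(D)): A:[ack] B:[] C:[ok] D:[]

(empty)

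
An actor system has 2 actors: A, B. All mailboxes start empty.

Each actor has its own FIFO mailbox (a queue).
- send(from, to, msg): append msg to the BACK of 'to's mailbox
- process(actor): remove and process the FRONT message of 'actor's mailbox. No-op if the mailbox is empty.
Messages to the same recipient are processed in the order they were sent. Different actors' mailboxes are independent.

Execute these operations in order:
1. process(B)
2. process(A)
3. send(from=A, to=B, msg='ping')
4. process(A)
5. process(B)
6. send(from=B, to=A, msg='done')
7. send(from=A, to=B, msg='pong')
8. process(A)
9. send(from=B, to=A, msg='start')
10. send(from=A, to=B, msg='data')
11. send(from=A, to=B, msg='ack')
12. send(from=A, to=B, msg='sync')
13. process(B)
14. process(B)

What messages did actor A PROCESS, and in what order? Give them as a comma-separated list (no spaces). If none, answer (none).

After 1 (process(B)): A:[] B:[]
After 2 (process(A)): A:[] B:[]
After 3 (send(from=A, to=B, msg='ping')): A:[] B:[ping]
After 4 (process(A)): A:[] B:[ping]
After 5 (process(B)): A:[] B:[]
After 6 (send(from=B, to=A, msg='done')): A:[done] B:[]
After 7 (send(from=A, to=B, msg='pong')): A:[done] B:[pong]
After 8 (process(A)): A:[] B:[pong]
After 9 (send(from=B, to=A, msg='start')): A:[start] B:[pong]
After 10 (send(from=A, to=B, msg='data')): A:[start] B:[pong,data]
After 11 (send(from=A, to=B, msg='ack')): A:[start] B:[pong,data,ack]
After 12 (send(from=A, to=B, msg='sync')): A:[start] B:[pong,data,ack,sync]
After 13 (process(B)): A:[start] B:[data,ack,sync]
After 14 (process(B)): A:[start] B:[ack,sync]

Answer: done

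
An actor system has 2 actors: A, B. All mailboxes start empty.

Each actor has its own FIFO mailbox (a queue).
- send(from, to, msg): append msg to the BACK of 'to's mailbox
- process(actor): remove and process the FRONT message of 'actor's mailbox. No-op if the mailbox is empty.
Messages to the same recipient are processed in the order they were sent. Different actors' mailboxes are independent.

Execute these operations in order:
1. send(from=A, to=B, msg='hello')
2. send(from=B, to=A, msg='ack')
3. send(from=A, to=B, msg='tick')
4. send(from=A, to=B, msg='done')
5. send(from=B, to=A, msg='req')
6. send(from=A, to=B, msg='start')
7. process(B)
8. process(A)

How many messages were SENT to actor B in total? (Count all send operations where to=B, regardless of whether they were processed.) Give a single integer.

Answer: 4

Derivation:
After 1 (send(from=A, to=B, msg='hello')): A:[] B:[hello]
After 2 (send(from=B, to=A, msg='ack')): A:[ack] B:[hello]
After 3 (send(from=A, to=B, msg='tick')): A:[ack] B:[hello,tick]
After 4 (send(from=A, to=B, msg='done')): A:[ack] B:[hello,tick,done]
After 5 (send(from=B, to=A, msg='req')): A:[ack,req] B:[hello,tick,done]
After 6 (send(from=A, to=B, msg='start')): A:[ack,req] B:[hello,tick,done,start]
After 7 (process(B)): A:[ack,req] B:[tick,done,start]
After 8 (process(A)): A:[req] B:[tick,done,start]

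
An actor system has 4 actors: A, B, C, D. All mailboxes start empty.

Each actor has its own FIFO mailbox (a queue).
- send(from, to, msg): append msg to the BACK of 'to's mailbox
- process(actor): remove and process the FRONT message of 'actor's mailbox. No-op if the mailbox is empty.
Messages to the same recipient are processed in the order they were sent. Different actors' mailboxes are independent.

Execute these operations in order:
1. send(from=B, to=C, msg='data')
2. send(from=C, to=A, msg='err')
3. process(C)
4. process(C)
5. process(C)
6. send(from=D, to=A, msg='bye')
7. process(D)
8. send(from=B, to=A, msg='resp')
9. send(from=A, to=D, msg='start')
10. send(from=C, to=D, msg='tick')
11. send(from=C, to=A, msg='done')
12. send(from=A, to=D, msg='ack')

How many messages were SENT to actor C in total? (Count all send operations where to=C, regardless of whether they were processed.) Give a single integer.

Answer: 1

Derivation:
After 1 (send(from=B, to=C, msg='data')): A:[] B:[] C:[data] D:[]
After 2 (send(from=C, to=A, msg='err')): A:[err] B:[] C:[data] D:[]
After 3 (process(C)): A:[err] B:[] C:[] D:[]
After 4 (process(C)): A:[err] B:[] C:[] D:[]
After 5 (process(C)): A:[err] B:[] C:[] D:[]
After 6 (send(from=D, to=A, msg='bye')): A:[err,bye] B:[] C:[] D:[]
After 7 (process(D)): A:[err,bye] B:[] C:[] D:[]
After 8 (send(from=B, to=A, msg='resp')): A:[err,bye,resp] B:[] C:[] D:[]
After 9 (send(from=A, to=D, msg='start')): A:[err,bye,resp] B:[] C:[] D:[start]
After 10 (send(from=C, to=D, msg='tick')): A:[err,bye,resp] B:[] C:[] D:[start,tick]
After 11 (send(from=C, to=A, msg='done')): A:[err,bye,resp,done] B:[] C:[] D:[start,tick]
After 12 (send(from=A, to=D, msg='ack')): A:[err,bye,resp,done] B:[] C:[] D:[start,tick,ack]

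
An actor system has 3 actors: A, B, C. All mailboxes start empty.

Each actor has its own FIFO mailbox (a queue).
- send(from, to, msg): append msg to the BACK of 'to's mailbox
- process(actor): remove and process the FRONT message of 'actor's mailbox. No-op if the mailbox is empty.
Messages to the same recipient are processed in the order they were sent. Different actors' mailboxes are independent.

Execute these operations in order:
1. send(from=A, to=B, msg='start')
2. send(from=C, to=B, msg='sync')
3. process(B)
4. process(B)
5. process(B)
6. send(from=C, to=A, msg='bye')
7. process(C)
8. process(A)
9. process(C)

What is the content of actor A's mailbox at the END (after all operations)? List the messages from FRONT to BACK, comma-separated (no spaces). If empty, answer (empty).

Answer: (empty)

Derivation:
After 1 (send(from=A, to=B, msg='start')): A:[] B:[start] C:[]
After 2 (send(from=C, to=B, msg='sync')): A:[] B:[start,sync] C:[]
After 3 (process(B)): A:[] B:[sync] C:[]
After 4 (process(B)): A:[] B:[] C:[]
After 5 (process(B)): A:[] B:[] C:[]
After 6 (send(from=C, to=A, msg='bye')): A:[bye] B:[] C:[]
After 7 (process(C)): A:[bye] B:[] C:[]
After 8 (process(A)): A:[] B:[] C:[]
After 9 (process(C)): A:[] B:[] C:[]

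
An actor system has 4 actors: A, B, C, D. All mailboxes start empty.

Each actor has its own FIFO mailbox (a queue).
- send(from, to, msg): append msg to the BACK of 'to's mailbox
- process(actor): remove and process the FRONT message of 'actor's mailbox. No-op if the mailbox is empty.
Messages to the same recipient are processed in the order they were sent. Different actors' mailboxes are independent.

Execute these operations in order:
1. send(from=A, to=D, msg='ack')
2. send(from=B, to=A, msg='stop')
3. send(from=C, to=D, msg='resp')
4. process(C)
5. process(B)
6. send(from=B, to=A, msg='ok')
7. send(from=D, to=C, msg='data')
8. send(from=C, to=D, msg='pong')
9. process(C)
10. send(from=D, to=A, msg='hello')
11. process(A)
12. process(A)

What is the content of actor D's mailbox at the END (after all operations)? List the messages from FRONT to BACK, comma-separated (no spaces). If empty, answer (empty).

Answer: ack,resp,pong

Derivation:
After 1 (send(from=A, to=D, msg='ack')): A:[] B:[] C:[] D:[ack]
After 2 (send(from=B, to=A, msg='stop')): A:[stop] B:[] C:[] D:[ack]
After 3 (send(from=C, to=D, msg='resp')): A:[stop] B:[] C:[] D:[ack,resp]
After 4 (process(C)): A:[stop] B:[] C:[] D:[ack,resp]
After 5 (process(B)): A:[stop] B:[] C:[] D:[ack,resp]
After 6 (send(from=B, to=A, msg='ok')): A:[stop,ok] B:[] C:[] D:[ack,resp]
After 7 (send(from=D, to=C, msg='data')): A:[stop,ok] B:[] C:[data] D:[ack,resp]
After 8 (send(from=C, to=D, msg='pong')): A:[stop,ok] B:[] C:[data] D:[ack,resp,pong]
After 9 (process(C)): A:[stop,ok] B:[] C:[] D:[ack,resp,pong]
After 10 (send(from=D, to=A, msg='hello')): A:[stop,ok,hello] B:[] C:[] D:[ack,resp,pong]
After 11 (process(A)): A:[ok,hello] B:[] C:[] D:[ack,resp,pong]
After 12 (process(A)): A:[hello] B:[] C:[] D:[ack,resp,pong]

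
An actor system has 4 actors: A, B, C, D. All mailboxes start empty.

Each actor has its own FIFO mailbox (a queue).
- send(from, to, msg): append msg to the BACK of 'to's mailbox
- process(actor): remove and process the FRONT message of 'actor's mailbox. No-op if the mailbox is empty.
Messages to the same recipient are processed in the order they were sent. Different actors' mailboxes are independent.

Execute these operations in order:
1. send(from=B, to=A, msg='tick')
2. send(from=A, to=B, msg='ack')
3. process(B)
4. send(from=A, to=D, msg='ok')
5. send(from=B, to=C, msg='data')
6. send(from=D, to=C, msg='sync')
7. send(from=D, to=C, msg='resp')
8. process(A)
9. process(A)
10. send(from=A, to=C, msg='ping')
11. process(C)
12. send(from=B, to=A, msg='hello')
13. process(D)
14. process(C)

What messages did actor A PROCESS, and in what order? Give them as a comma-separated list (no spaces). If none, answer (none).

Answer: tick

Derivation:
After 1 (send(from=B, to=A, msg='tick')): A:[tick] B:[] C:[] D:[]
After 2 (send(from=A, to=B, msg='ack')): A:[tick] B:[ack] C:[] D:[]
After 3 (process(B)): A:[tick] B:[] C:[] D:[]
After 4 (send(from=A, to=D, msg='ok')): A:[tick] B:[] C:[] D:[ok]
After 5 (send(from=B, to=C, msg='data')): A:[tick] B:[] C:[data] D:[ok]
After 6 (send(from=D, to=C, msg='sync')): A:[tick] B:[] C:[data,sync] D:[ok]
After 7 (send(from=D, to=C, msg='resp')): A:[tick] B:[] C:[data,sync,resp] D:[ok]
After 8 (process(A)): A:[] B:[] C:[data,sync,resp] D:[ok]
After 9 (process(A)): A:[] B:[] C:[data,sync,resp] D:[ok]
After 10 (send(from=A, to=C, msg='ping')): A:[] B:[] C:[data,sync,resp,ping] D:[ok]
After 11 (process(C)): A:[] B:[] C:[sync,resp,ping] D:[ok]
After 12 (send(from=B, to=A, msg='hello')): A:[hello] B:[] C:[sync,resp,ping] D:[ok]
After 13 (process(D)): A:[hello] B:[] C:[sync,resp,ping] D:[]
After 14 (process(C)): A:[hello] B:[] C:[resp,ping] D:[]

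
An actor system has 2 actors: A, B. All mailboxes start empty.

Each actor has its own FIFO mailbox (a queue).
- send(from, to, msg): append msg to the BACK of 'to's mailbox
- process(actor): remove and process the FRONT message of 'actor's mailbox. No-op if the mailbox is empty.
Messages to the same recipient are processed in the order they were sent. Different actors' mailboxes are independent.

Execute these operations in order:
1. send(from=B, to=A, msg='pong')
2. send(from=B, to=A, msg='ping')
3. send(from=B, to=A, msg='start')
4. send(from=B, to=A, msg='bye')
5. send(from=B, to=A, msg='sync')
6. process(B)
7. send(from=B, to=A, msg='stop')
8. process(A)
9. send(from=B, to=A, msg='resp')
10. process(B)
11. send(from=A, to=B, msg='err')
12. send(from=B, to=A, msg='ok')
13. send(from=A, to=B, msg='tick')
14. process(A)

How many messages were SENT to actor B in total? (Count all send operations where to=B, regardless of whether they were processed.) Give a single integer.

Answer: 2

Derivation:
After 1 (send(from=B, to=A, msg='pong')): A:[pong] B:[]
After 2 (send(from=B, to=A, msg='ping')): A:[pong,ping] B:[]
After 3 (send(from=B, to=A, msg='start')): A:[pong,ping,start] B:[]
After 4 (send(from=B, to=A, msg='bye')): A:[pong,ping,start,bye] B:[]
After 5 (send(from=B, to=A, msg='sync')): A:[pong,ping,start,bye,sync] B:[]
After 6 (process(B)): A:[pong,ping,start,bye,sync] B:[]
After 7 (send(from=B, to=A, msg='stop')): A:[pong,ping,start,bye,sync,stop] B:[]
After 8 (process(A)): A:[ping,start,bye,sync,stop] B:[]
After 9 (send(from=B, to=A, msg='resp')): A:[ping,start,bye,sync,stop,resp] B:[]
After 10 (process(B)): A:[ping,start,bye,sync,stop,resp] B:[]
After 11 (send(from=A, to=B, msg='err')): A:[ping,start,bye,sync,stop,resp] B:[err]
After 12 (send(from=B, to=A, msg='ok')): A:[ping,start,bye,sync,stop,resp,ok] B:[err]
After 13 (send(from=A, to=B, msg='tick')): A:[ping,start,bye,sync,stop,resp,ok] B:[err,tick]
After 14 (process(A)): A:[start,bye,sync,stop,resp,ok] B:[err,tick]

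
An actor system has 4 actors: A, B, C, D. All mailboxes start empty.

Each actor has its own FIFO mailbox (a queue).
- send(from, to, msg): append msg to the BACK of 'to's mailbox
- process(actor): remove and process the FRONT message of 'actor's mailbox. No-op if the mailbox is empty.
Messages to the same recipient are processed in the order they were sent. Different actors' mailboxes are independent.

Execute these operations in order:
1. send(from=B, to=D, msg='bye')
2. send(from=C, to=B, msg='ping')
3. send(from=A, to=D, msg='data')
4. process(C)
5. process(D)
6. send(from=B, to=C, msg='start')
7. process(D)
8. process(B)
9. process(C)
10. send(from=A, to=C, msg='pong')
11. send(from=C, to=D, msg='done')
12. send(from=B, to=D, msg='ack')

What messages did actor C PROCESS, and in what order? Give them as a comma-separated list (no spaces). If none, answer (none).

Answer: start

Derivation:
After 1 (send(from=B, to=D, msg='bye')): A:[] B:[] C:[] D:[bye]
After 2 (send(from=C, to=B, msg='ping')): A:[] B:[ping] C:[] D:[bye]
After 3 (send(from=A, to=D, msg='data')): A:[] B:[ping] C:[] D:[bye,data]
After 4 (process(C)): A:[] B:[ping] C:[] D:[bye,data]
After 5 (process(D)): A:[] B:[ping] C:[] D:[data]
After 6 (send(from=B, to=C, msg='start')): A:[] B:[ping] C:[start] D:[data]
After 7 (process(D)): A:[] B:[ping] C:[start] D:[]
After 8 (process(B)): A:[] B:[] C:[start] D:[]
After 9 (process(C)): A:[] B:[] C:[] D:[]
After 10 (send(from=A, to=C, msg='pong')): A:[] B:[] C:[pong] D:[]
After 11 (send(from=C, to=D, msg='done')): A:[] B:[] C:[pong] D:[done]
After 12 (send(from=B, to=D, msg='ack')): A:[] B:[] C:[pong] D:[done,ack]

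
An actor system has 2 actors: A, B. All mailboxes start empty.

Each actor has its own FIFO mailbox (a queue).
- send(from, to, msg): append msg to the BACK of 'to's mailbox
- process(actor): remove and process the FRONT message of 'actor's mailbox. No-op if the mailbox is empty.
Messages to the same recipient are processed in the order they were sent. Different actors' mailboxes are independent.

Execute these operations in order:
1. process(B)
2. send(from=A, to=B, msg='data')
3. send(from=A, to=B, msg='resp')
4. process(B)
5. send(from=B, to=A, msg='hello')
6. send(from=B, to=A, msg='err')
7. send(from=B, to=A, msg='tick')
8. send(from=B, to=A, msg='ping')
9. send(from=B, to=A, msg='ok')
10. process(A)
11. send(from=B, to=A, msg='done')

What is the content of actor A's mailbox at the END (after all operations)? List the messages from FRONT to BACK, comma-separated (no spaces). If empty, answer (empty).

After 1 (process(B)): A:[] B:[]
After 2 (send(from=A, to=B, msg='data')): A:[] B:[data]
After 3 (send(from=A, to=B, msg='resp')): A:[] B:[data,resp]
After 4 (process(B)): A:[] B:[resp]
After 5 (send(from=B, to=A, msg='hello')): A:[hello] B:[resp]
After 6 (send(from=B, to=A, msg='err')): A:[hello,err] B:[resp]
After 7 (send(from=B, to=A, msg='tick')): A:[hello,err,tick] B:[resp]
After 8 (send(from=B, to=A, msg='ping')): A:[hello,err,tick,ping] B:[resp]
After 9 (send(from=B, to=A, msg='ok')): A:[hello,err,tick,ping,ok] B:[resp]
After 10 (process(A)): A:[err,tick,ping,ok] B:[resp]
After 11 (send(from=B, to=A, msg='done')): A:[err,tick,ping,ok,done] B:[resp]

Answer: err,tick,ping,ok,done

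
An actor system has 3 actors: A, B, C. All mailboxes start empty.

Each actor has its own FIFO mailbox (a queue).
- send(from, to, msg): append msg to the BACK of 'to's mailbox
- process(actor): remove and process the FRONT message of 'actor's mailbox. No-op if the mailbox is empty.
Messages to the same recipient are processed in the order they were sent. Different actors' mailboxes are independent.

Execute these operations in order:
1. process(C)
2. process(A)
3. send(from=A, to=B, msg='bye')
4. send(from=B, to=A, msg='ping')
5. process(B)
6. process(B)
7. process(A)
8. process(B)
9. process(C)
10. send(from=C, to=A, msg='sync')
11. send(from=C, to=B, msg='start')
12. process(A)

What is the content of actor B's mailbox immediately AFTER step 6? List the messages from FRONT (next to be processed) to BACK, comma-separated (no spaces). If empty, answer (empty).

After 1 (process(C)): A:[] B:[] C:[]
After 2 (process(A)): A:[] B:[] C:[]
After 3 (send(from=A, to=B, msg='bye')): A:[] B:[bye] C:[]
After 4 (send(from=B, to=A, msg='ping')): A:[ping] B:[bye] C:[]
After 5 (process(B)): A:[ping] B:[] C:[]
After 6 (process(B)): A:[ping] B:[] C:[]

(empty)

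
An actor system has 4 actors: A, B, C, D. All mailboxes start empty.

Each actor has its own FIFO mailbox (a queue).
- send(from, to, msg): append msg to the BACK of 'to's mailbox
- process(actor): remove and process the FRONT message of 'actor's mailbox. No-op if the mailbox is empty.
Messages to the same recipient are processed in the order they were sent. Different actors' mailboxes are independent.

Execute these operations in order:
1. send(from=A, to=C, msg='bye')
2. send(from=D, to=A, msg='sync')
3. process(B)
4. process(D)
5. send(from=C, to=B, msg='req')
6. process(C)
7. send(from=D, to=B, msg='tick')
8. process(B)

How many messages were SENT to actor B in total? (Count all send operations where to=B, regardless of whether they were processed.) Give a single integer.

Answer: 2

Derivation:
After 1 (send(from=A, to=C, msg='bye')): A:[] B:[] C:[bye] D:[]
After 2 (send(from=D, to=A, msg='sync')): A:[sync] B:[] C:[bye] D:[]
After 3 (process(B)): A:[sync] B:[] C:[bye] D:[]
After 4 (process(D)): A:[sync] B:[] C:[bye] D:[]
After 5 (send(from=C, to=B, msg='req')): A:[sync] B:[req] C:[bye] D:[]
After 6 (process(C)): A:[sync] B:[req] C:[] D:[]
After 7 (send(from=D, to=B, msg='tick')): A:[sync] B:[req,tick] C:[] D:[]
After 8 (process(B)): A:[sync] B:[tick] C:[] D:[]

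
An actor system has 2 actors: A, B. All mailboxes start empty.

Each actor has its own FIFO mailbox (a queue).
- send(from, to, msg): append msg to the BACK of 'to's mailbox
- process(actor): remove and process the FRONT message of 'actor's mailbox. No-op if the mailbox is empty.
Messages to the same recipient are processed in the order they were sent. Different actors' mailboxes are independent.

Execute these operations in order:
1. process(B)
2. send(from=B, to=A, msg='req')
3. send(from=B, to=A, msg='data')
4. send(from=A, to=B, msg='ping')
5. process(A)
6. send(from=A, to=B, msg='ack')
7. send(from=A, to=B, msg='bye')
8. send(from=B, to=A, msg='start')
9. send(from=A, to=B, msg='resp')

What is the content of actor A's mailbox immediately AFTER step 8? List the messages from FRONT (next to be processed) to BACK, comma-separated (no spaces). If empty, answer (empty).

After 1 (process(B)): A:[] B:[]
After 2 (send(from=B, to=A, msg='req')): A:[req] B:[]
After 3 (send(from=B, to=A, msg='data')): A:[req,data] B:[]
After 4 (send(from=A, to=B, msg='ping')): A:[req,data] B:[ping]
After 5 (process(A)): A:[data] B:[ping]
After 6 (send(from=A, to=B, msg='ack')): A:[data] B:[ping,ack]
After 7 (send(from=A, to=B, msg='bye')): A:[data] B:[ping,ack,bye]
After 8 (send(from=B, to=A, msg='start')): A:[data,start] B:[ping,ack,bye]

data,start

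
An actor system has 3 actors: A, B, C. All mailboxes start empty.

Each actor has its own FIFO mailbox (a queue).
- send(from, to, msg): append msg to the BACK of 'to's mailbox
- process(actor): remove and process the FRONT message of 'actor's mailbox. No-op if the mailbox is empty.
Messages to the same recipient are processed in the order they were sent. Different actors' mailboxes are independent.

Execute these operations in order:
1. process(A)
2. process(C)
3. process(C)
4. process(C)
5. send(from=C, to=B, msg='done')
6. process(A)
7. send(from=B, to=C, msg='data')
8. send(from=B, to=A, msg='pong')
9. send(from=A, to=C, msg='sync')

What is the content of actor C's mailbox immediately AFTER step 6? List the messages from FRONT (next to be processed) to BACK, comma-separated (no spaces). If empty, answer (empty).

After 1 (process(A)): A:[] B:[] C:[]
After 2 (process(C)): A:[] B:[] C:[]
After 3 (process(C)): A:[] B:[] C:[]
After 4 (process(C)): A:[] B:[] C:[]
After 5 (send(from=C, to=B, msg='done')): A:[] B:[done] C:[]
After 6 (process(A)): A:[] B:[done] C:[]

(empty)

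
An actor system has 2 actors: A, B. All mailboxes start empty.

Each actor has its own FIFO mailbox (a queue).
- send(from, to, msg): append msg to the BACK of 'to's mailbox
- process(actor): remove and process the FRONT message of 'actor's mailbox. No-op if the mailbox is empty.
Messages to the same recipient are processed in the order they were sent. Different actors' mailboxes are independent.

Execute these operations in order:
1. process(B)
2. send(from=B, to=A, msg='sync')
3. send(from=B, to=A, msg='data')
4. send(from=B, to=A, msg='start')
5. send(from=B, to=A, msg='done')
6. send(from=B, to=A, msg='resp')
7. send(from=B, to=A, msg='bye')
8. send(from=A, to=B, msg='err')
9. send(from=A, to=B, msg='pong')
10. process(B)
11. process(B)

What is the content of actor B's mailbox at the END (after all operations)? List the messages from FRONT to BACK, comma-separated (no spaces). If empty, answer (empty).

After 1 (process(B)): A:[] B:[]
After 2 (send(from=B, to=A, msg='sync')): A:[sync] B:[]
After 3 (send(from=B, to=A, msg='data')): A:[sync,data] B:[]
After 4 (send(from=B, to=A, msg='start')): A:[sync,data,start] B:[]
After 5 (send(from=B, to=A, msg='done')): A:[sync,data,start,done] B:[]
After 6 (send(from=B, to=A, msg='resp')): A:[sync,data,start,done,resp] B:[]
After 7 (send(from=B, to=A, msg='bye')): A:[sync,data,start,done,resp,bye] B:[]
After 8 (send(from=A, to=B, msg='err')): A:[sync,data,start,done,resp,bye] B:[err]
After 9 (send(from=A, to=B, msg='pong')): A:[sync,data,start,done,resp,bye] B:[err,pong]
After 10 (process(B)): A:[sync,data,start,done,resp,bye] B:[pong]
After 11 (process(B)): A:[sync,data,start,done,resp,bye] B:[]

Answer: (empty)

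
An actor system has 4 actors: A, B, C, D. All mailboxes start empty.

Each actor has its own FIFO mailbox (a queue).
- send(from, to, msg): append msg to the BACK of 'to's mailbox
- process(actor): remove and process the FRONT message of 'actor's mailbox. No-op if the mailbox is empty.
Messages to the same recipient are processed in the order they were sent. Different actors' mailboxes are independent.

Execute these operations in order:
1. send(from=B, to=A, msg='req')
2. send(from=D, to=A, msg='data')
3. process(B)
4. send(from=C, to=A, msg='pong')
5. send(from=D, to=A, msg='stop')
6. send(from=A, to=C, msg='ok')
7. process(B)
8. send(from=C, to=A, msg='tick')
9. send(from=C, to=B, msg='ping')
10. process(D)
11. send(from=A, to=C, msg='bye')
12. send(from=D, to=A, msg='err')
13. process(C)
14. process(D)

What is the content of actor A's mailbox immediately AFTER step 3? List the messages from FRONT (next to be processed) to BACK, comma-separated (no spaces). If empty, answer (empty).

After 1 (send(from=B, to=A, msg='req')): A:[req] B:[] C:[] D:[]
After 2 (send(from=D, to=A, msg='data')): A:[req,data] B:[] C:[] D:[]
After 3 (process(B)): A:[req,data] B:[] C:[] D:[]

req,data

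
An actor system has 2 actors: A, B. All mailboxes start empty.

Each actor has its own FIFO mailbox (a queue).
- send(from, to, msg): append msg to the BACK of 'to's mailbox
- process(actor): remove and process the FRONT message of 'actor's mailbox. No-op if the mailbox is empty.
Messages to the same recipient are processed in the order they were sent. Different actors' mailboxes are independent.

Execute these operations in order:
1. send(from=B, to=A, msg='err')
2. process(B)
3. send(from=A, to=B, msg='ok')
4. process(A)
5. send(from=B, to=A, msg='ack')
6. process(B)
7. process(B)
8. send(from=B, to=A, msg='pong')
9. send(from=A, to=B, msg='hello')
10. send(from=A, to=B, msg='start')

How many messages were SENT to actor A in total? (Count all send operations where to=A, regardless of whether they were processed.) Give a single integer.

Answer: 3

Derivation:
After 1 (send(from=B, to=A, msg='err')): A:[err] B:[]
After 2 (process(B)): A:[err] B:[]
After 3 (send(from=A, to=B, msg='ok')): A:[err] B:[ok]
After 4 (process(A)): A:[] B:[ok]
After 5 (send(from=B, to=A, msg='ack')): A:[ack] B:[ok]
After 6 (process(B)): A:[ack] B:[]
After 7 (process(B)): A:[ack] B:[]
After 8 (send(from=B, to=A, msg='pong')): A:[ack,pong] B:[]
After 9 (send(from=A, to=B, msg='hello')): A:[ack,pong] B:[hello]
After 10 (send(from=A, to=B, msg='start')): A:[ack,pong] B:[hello,start]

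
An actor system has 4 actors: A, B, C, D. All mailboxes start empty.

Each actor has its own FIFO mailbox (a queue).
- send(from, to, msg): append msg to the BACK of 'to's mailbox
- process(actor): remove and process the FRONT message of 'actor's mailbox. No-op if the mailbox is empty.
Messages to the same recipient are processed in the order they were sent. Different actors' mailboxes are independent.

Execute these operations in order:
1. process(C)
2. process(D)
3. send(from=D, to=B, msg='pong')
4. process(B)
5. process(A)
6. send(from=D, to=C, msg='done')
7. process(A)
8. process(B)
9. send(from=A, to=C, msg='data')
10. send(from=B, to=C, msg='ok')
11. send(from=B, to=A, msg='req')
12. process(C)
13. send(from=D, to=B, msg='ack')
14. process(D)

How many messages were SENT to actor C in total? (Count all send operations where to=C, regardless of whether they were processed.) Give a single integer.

After 1 (process(C)): A:[] B:[] C:[] D:[]
After 2 (process(D)): A:[] B:[] C:[] D:[]
After 3 (send(from=D, to=B, msg='pong')): A:[] B:[pong] C:[] D:[]
After 4 (process(B)): A:[] B:[] C:[] D:[]
After 5 (process(A)): A:[] B:[] C:[] D:[]
After 6 (send(from=D, to=C, msg='done')): A:[] B:[] C:[done] D:[]
After 7 (process(A)): A:[] B:[] C:[done] D:[]
After 8 (process(B)): A:[] B:[] C:[done] D:[]
After 9 (send(from=A, to=C, msg='data')): A:[] B:[] C:[done,data] D:[]
After 10 (send(from=B, to=C, msg='ok')): A:[] B:[] C:[done,data,ok] D:[]
After 11 (send(from=B, to=A, msg='req')): A:[req] B:[] C:[done,data,ok] D:[]
After 12 (process(C)): A:[req] B:[] C:[data,ok] D:[]
After 13 (send(from=D, to=B, msg='ack')): A:[req] B:[ack] C:[data,ok] D:[]
After 14 (process(D)): A:[req] B:[ack] C:[data,ok] D:[]

Answer: 3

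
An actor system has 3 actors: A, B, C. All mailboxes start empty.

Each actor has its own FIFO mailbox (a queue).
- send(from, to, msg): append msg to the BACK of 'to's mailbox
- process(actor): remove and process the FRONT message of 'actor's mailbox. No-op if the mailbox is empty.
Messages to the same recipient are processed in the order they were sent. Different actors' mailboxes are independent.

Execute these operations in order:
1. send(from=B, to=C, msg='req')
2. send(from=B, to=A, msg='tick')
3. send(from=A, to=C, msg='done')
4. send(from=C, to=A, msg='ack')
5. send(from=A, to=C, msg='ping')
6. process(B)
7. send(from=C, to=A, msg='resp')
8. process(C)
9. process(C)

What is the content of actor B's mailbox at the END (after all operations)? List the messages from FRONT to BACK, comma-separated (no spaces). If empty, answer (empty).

Answer: (empty)

Derivation:
After 1 (send(from=B, to=C, msg='req')): A:[] B:[] C:[req]
After 2 (send(from=B, to=A, msg='tick')): A:[tick] B:[] C:[req]
After 3 (send(from=A, to=C, msg='done')): A:[tick] B:[] C:[req,done]
After 4 (send(from=C, to=A, msg='ack')): A:[tick,ack] B:[] C:[req,done]
After 5 (send(from=A, to=C, msg='ping')): A:[tick,ack] B:[] C:[req,done,ping]
After 6 (process(B)): A:[tick,ack] B:[] C:[req,done,ping]
After 7 (send(from=C, to=A, msg='resp')): A:[tick,ack,resp] B:[] C:[req,done,ping]
After 8 (process(C)): A:[tick,ack,resp] B:[] C:[done,ping]
After 9 (process(C)): A:[tick,ack,resp] B:[] C:[ping]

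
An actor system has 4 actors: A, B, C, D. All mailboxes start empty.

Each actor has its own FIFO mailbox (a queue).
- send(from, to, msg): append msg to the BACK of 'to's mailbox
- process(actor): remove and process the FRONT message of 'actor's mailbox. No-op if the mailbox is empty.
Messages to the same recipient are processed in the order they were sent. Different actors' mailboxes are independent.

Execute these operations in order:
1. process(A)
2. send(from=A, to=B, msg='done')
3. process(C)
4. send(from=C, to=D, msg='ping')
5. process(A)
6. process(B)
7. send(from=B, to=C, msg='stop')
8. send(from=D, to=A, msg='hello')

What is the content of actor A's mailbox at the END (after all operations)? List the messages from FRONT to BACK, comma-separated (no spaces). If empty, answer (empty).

After 1 (process(A)): A:[] B:[] C:[] D:[]
After 2 (send(from=A, to=B, msg='done')): A:[] B:[done] C:[] D:[]
After 3 (process(C)): A:[] B:[done] C:[] D:[]
After 4 (send(from=C, to=D, msg='ping')): A:[] B:[done] C:[] D:[ping]
After 5 (process(A)): A:[] B:[done] C:[] D:[ping]
After 6 (process(B)): A:[] B:[] C:[] D:[ping]
After 7 (send(from=B, to=C, msg='stop')): A:[] B:[] C:[stop] D:[ping]
After 8 (send(from=D, to=A, msg='hello')): A:[hello] B:[] C:[stop] D:[ping]

Answer: hello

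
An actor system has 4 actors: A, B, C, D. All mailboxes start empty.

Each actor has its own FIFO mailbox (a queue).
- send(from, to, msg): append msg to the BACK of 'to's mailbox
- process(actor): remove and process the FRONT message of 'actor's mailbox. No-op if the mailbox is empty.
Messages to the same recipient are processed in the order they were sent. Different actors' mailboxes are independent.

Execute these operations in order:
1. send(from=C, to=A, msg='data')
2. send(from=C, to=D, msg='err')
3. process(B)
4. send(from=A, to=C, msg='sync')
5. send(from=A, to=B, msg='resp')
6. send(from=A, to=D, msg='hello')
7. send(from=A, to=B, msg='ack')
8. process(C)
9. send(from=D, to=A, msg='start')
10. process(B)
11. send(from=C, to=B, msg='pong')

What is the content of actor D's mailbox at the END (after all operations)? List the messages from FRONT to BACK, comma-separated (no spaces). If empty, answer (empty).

After 1 (send(from=C, to=A, msg='data')): A:[data] B:[] C:[] D:[]
After 2 (send(from=C, to=D, msg='err')): A:[data] B:[] C:[] D:[err]
After 3 (process(B)): A:[data] B:[] C:[] D:[err]
After 4 (send(from=A, to=C, msg='sync')): A:[data] B:[] C:[sync] D:[err]
After 5 (send(from=A, to=B, msg='resp')): A:[data] B:[resp] C:[sync] D:[err]
After 6 (send(from=A, to=D, msg='hello')): A:[data] B:[resp] C:[sync] D:[err,hello]
After 7 (send(from=A, to=B, msg='ack')): A:[data] B:[resp,ack] C:[sync] D:[err,hello]
After 8 (process(C)): A:[data] B:[resp,ack] C:[] D:[err,hello]
After 9 (send(from=D, to=A, msg='start')): A:[data,start] B:[resp,ack] C:[] D:[err,hello]
After 10 (process(B)): A:[data,start] B:[ack] C:[] D:[err,hello]
After 11 (send(from=C, to=B, msg='pong')): A:[data,start] B:[ack,pong] C:[] D:[err,hello]

Answer: err,hello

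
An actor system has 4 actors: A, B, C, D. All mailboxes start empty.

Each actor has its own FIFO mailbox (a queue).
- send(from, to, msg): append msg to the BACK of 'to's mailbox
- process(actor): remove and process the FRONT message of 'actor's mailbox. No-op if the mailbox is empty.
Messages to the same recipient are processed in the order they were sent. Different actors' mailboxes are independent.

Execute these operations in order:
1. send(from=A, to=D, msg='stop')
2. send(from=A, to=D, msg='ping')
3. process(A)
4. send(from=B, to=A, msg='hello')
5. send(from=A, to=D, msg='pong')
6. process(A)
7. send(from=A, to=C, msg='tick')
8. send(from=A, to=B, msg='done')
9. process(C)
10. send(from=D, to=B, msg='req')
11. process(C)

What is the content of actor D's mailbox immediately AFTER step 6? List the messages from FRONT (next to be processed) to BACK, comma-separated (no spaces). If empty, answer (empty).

After 1 (send(from=A, to=D, msg='stop')): A:[] B:[] C:[] D:[stop]
After 2 (send(from=A, to=D, msg='ping')): A:[] B:[] C:[] D:[stop,ping]
After 3 (process(A)): A:[] B:[] C:[] D:[stop,ping]
After 4 (send(from=B, to=A, msg='hello')): A:[hello] B:[] C:[] D:[stop,ping]
After 5 (send(from=A, to=D, msg='pong')): A:[hello] B:[] C:[] D:[stop,ping,pong]
After 6 (process(A)): A:[] B:[] C:[] D:[stop,ping,pong]

stop,ping,pong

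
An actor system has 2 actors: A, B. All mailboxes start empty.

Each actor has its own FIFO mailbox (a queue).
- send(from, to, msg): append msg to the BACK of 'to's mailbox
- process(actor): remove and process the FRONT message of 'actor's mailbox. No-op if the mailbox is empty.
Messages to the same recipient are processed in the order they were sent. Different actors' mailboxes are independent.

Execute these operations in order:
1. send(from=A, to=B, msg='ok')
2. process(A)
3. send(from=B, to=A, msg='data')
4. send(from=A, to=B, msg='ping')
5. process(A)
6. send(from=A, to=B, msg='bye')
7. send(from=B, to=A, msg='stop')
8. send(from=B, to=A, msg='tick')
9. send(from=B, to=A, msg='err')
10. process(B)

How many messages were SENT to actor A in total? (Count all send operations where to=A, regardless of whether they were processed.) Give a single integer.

After 1 (send(from=A, to=B, msg='ok')): A:[] B:[ok]
After 2 (process(A)): A:[] B:[ok]
After 3 (send(from=B, to=A, msg='data')): A:[data] B:[ok]
After 4 (send(from=A, to=B, msg='ping')): A:[data] B:[ok,ping]
After 5 (process(A)): A:[] B:[ok,ping]
After 6 (send(from=A, to=B, msg='bye')): A:[] B:[ok,ping,bye]
After 7 (send(from=B, to=A, msg='stop')): A:[stop] B:[ok,ping,bye]
After 8 (send(from=B, to=A, msg='tick')): A:[stop,tick] B:[ok,ping,bye]
After 9 (send(from=B, to=A, msg='err')): A:[stop,tick,err] B:[ok,ping,bye]
After 10 (process(B)): A:[stop,tick,err] B:[ping,bye]

Answer: 4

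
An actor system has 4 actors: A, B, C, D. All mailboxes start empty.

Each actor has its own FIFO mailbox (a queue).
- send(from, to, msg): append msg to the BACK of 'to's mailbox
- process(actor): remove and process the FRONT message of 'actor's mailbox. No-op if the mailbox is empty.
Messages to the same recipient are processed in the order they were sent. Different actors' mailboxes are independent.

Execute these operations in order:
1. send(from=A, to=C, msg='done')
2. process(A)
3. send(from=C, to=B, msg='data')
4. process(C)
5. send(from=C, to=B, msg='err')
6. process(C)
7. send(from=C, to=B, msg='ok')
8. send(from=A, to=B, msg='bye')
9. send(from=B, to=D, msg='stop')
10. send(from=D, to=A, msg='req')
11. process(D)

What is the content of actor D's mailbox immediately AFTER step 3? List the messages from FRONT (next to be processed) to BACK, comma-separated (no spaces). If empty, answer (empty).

After 1 (send(from=A, to=C, msg='done')): A:[] B:[] C:[done] D:[]
After 2 (process(A)): A:[] B:[] C:[done] D:[]
After 3 (send(from=C, to=B, msg='data')): A:[] B:[data] C:[done] D:[]

(empty)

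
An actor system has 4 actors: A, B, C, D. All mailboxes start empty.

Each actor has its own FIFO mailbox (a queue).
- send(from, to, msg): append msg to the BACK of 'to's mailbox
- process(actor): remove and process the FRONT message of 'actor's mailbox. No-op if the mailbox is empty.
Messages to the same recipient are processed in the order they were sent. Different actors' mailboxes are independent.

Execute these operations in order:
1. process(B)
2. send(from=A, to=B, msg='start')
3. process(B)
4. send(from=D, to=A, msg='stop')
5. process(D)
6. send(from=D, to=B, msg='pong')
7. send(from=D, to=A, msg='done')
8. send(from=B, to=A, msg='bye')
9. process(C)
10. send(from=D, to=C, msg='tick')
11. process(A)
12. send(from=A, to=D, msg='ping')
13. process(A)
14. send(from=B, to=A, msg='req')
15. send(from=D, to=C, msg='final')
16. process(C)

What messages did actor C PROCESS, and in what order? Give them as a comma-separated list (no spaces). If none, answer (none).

After 1 (process(B)): A:[] B:[] C:[] D:[]
After 2 (send(from=A, to=B, msg='start')): A:[] B:[start] C:[] D:[]
After 3 (process(B)): A:[] B:[] C:[] D:[]
After 4 (send(from=D, to=A, msg='stop')): A:[stop] B:[] C:[] D:[]
After 5 (process(D)): A:[stop] B:[] C:[] D:[]
After 6 (send(from=D, to=B, msg='pong')): A:[stop] B:[pong] C:[] D:[]
After 7 (send(from=D, to=A, msg='done')): A:[stop,done] B:[pong] C:[] D:[]
After 8 (send(from=B, to=A, msg='bye')): A:[stop,done,bye] B:[pong] C:[] D:[]
After 9 (process(C)): A:[stop,done,bye] B:[pong] C:[] D:[]
After 10 (send(from=D, to=C, msg='tick')): A:[stop,done,bye] B:[pong] C:[tick] D:[]
After 11 (process(A)): A:[done,bye] B:[pong] C:[tick] D:[]
After 12 (send(from=A, to=D, msg='ping')): A:[done,bye] B:[pong] C:[tick] D:[ping]
After 13 (process(A)): A:[bye] B:[pong] C:[tick] D:[ping]
After 14 (send(from=B, to=A, msg='req')): A:[bye,req] B:[pong] C:[tick] D:[ping]
After 15 (send(from=D, to=C, msg='final')): A:[bye,req] B:[pong] C:[tick,final] D:[ping]
After 16 (process(C)): A:[bye,req] B:[pong] C:[final] D:[ping]

Answer: tick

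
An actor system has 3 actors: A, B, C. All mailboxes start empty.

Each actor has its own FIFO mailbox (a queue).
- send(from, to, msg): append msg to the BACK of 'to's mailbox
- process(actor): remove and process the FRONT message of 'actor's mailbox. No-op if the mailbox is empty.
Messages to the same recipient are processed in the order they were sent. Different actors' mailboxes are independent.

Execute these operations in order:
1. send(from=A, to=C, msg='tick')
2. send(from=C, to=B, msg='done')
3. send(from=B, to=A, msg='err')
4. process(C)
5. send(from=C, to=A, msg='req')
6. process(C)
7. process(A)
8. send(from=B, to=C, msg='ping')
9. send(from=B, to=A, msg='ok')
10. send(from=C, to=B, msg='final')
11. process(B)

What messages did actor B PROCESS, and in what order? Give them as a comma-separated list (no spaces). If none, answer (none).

After 1 (send(from=A, to=C, msg='tick')): A:[] B:[] C:[tick]
After 2 (send(from=C, to=B, msg='done')): A:[] B:[done] C:[tick]
After 3 (send(from=B, to=A, msg='err')): A:[err] B:[done] C:[tick]
After 4 (process(C)): A:[err] B:[done] C:[]
After 5 (send(from=C, to=A, msg='req')): A:[err,req] B:[done] C:[]
After 6 (process(C)): A:[err,req] B:[done] C:[]
After 7 (process(A)): A:[req] B:[done] C:[]
After 8 (send(from=B, to=C, msg='ping')): A:[req] B:[done] C:[ping]
After 9 (send(from=B, to=A, msg='ok')): A:[req,ok] B:[done] C:[ping]
After 10 (send(from=C, to=B, msg='final')): A:[req,ok] B:[done,final] C:[ping]
After 11 (process(B)): A:[req,ok] B:[final] C:[ping]

Answer: done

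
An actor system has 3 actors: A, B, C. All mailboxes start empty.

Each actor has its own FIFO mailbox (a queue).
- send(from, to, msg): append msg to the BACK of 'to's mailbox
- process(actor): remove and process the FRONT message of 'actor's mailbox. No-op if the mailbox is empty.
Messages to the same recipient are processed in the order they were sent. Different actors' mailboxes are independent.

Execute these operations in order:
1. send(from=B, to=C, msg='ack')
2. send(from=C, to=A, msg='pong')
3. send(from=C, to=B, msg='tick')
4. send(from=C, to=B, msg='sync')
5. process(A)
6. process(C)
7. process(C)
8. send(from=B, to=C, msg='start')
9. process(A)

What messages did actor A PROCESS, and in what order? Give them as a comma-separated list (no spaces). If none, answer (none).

After 1 (send(from=B, to=C, msg='ack')): A:[] B:[] C:[ack]
After 2 (send(from=C, to=A, msg='pong')): A:[pong] B:[] C:[ack]
After 3 (send(from=C, to=B, msg='tick')): A:[pong] B:[tick] C:[ack]
After 4 (send(from=C, to=B, msg='sync')): A:[pong] B:[tick,sync] C:[ack]
After 5 (process(A)): A:[] B:[tick,sync] C:[ack]
After 6 (process(C)): A:[] B:[tick,sync] C:[]
After 7 (process(C)): A:[] B:[tick,sync] C:[]
After 8 (send(from=B, to=C, msg='start')): A:[] B:[tick,sync] C:[start]
After 9 (process(A)): A:[] B:[tick,sync] C:[start]

Answer: pong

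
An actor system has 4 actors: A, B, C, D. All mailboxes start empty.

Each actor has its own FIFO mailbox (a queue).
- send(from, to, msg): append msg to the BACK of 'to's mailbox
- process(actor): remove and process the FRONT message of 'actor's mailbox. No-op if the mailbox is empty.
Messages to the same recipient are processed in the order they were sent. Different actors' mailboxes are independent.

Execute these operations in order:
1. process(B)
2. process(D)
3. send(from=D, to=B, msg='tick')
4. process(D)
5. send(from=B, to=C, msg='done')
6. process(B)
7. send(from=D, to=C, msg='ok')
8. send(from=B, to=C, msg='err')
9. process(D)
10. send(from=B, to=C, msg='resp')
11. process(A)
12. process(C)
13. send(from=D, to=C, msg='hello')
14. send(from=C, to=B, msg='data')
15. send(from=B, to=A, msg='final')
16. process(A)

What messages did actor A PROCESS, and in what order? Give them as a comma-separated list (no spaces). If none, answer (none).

After 1 (process(B)): A:[] B:[] C:[] D:[]
After 2 (process(D)): A:[] B:[] C:[] D:[]
After 3 (send(from=D, to=B, msg='tick')): A:[] B:[tick] C:[] D:[]
After 4 (process(D)): A:[] B:[tick] C:[] D:[]
After 5 (send(from=B, to=C, msg='done')): A:[] B:[tick] C:[done] D:[]
After 6 (process(B)): A:[] B:[] C:[done] D:[]
After 7 (send(from=D, to=C, msg='ok')): A:[] B:[] C:[done,ok] D:[]
After 8 (send(from=B, to=C, msg='err')): A:[] B:[] C:[done,ok,err] D:[]
After 9 (process(D)): A:[] B:[] C:[done,ok,err] D:[]
After 10 (send(from=B, to=C, msg='resp')): A:[] B:[] C:[done,ok,err,resp] D:[]
After 11 (process(A)): A:[] B:[] C:[done,ok,err,resp] D:[]
After 12 (process(C)): A:[] B:[] C:[ok,err,resp] D:[]
After 13 (send(from=D, to=C, msg='hello')): A:[] B:[] C:[ok,err,resp,hello] D:[]
After 14 (send(from=C, to=B, msg='data')): A:[] B:[data] C:[ok,err,resp,hello] D:[]
After 15 (send(from=B, to=A, msg='final')): A:[final] B:[data] C:[ok,err,resp,hello] D:[]
After 16 (process(A)): A:[] B:[data] C:[ok,err,resp,hello] D:[]

Answer: final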